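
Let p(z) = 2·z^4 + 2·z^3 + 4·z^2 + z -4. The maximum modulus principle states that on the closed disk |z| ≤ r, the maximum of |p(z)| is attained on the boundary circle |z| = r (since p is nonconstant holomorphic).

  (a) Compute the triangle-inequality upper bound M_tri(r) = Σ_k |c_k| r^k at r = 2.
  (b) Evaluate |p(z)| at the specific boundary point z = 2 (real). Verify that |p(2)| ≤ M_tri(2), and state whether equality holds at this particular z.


Coefficients: c_0 = -4, c_1 = 1, c_2 = 4, c_3 = 2, c_4 = 2. Radius r = 2.
Part (a). Triangle bound: M_tri(r) = Σ_k |c_k| r^k
  = |-4|·2^0 + |1|·2^1 + |4|·2^2 + |2|·2^3 + |2|·2^4
  = 4 + 2 + 16 + 16 + 32 = 70.
This bounds M(r) := max_{|z|=r} |p(z)| from above; equality holds iff all terms c_k z^k can be made to align in phase at a single z on |z|=r.
Part (b). At z = 2 (real, on the circle |z| = r):
  p(2) = (-4)·2^0 + (1)·2^1 + (4)·2^2 + (2)·2^3 + (2)·2^4 = 62.
  |p(2)| = 62.
Check: |p(2)| = 62 ≤ 70 = M_tri(2). ✓ Equality does not hold at z = 2 (the coefficients have mixed signs, so the terms do not all align in phase there).

M_tri(2) = 70; |p(2)| = 62; equality at z=2: no.


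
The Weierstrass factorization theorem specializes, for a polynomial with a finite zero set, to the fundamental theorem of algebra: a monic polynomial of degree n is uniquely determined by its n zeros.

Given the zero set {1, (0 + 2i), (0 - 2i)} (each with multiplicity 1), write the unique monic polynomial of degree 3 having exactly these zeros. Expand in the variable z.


The polynomial is p(z) = ∏_{α ∈ S} (z − α), where S = {1, (0 + 2i), (0 - 2i)}.
Expanding the product yields: p(z) = z^3 -z^2 + 4·z -4.
Note conjugate pairs combine to real quadratics: (z − (0+2i))(z − (0−2i)) = z² + 4.
The resulting polynomial has degree 3 and real coefficients as required.

p(z) = z^3 -z^2 + 4·z -4.


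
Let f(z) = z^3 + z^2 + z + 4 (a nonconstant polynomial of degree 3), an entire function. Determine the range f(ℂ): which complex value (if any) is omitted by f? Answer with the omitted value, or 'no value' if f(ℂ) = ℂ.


Little Picard bounds the complement of f(ℂ) to at most one point.
For every w ∈ ℂ, the equation p(z) − w = 0 is a nonconstant polynomial in z and hence has at least one root by the fundamental theorem of algebra. So p is surjective onto ℂ, omitting no value.

Omitted value: no value.


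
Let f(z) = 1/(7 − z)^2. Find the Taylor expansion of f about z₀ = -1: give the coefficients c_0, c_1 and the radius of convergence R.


Let w = z − z₀, so z = z₀ + w.
Then 7 − z = 7 − (z₀ + w) = (7 − z₀) − w = 8 − w.
f(z) = 1/(8 − w)^2 = (1/(8)^2) · (1 − w/(8))^{−2}.
By the binomial series (1−u)^{−2} = Σ_{n≥0} C(n+1, 1) u^n for |u|<1, with u = w/(8):
  c_n = C(n+1, 1) / (8)^(n+2).
  c_0 = 1/(8)^2 = 1/64.
  c_1 = 2/(8)^3 = 1/256.
The series is valid for |w/d| < 1, i.e. |z − z₀| < |d|.
Radius of convergence: R = |7 − z₀| = |8| = 8 (distance from z₀ to the singularity z = 7).

c_0 = 1/64, c_1 = 1/256; R = 8.


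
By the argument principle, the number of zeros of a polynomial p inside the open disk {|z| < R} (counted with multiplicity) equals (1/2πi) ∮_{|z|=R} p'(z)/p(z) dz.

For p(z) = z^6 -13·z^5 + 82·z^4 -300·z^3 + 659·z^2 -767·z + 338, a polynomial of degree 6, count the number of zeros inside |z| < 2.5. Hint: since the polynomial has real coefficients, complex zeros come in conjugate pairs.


The zeros of p are: 1, 2, (2 + 3i), (2 - 3i), (3 + 2i), (3 - 2i).
Their magnitudes are: 1, 2, 3.606, 3.606, 3.606, 3.606.
Zeros with |z| < R = 2.5: 1, 2.
Count = 2.
By the argument principle, (1/2πi) ∮_{|z|=R} p'(z)/p(z) dz equals exactly this count.

Number of zeros inside |z| < 2.5: 2.


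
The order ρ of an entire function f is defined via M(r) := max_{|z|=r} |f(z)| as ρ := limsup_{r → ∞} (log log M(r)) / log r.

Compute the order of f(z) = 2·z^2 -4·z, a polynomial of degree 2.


|f(z)| ≤ Σ|c_k|·r^k = O(r^2) as r → ∞. Polynomial growth is O(e^{r^ε}) for every ε > 0 (since r^2/e^{r^ε} → 0), so ρ ≤ ε for all ε > 0, i.e. ρ = 0. Every nonconstant polynomial has order 0.
Therefore ρ = 0.

Order ρ = 0.


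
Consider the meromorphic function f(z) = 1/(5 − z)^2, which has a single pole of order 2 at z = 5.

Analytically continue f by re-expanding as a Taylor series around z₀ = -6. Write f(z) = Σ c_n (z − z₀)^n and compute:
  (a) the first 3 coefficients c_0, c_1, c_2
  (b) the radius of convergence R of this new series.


Let w = z − z₀, so z = z₀ + w.
Then 5 − z = 5 − (z₀ + w) = (5 − z₀) − w = 11 − w.
f(z) = 1/(11 − w)^2 = (1/(11)^2) · (1 − w/(11))^{−2}.
By the binomial series (1−u)^{−2} = Σ_{n≥0} C(n+1, 1) u^n for |u|<1, with u = w/(11):
  c_n = C(n+1, 1) / (11)^(n+2).
  c_0 = 1/(11)^2 = 1/121.
  c_1 = 2/(11)^3 = 2/1331.
  c_2 = 3/(11)^4 = 3/14641.
The series is valid for |w/d| < 1, i.e. |z − z₀| < |d|.
Radius of convergence: R = |5 − z₀| = |11| = 11 (distance from z₀ to the singularity z = 5).

c_0 = 1/121, c_1 = 2/1331, c_2 = 3/14641; R = 11.


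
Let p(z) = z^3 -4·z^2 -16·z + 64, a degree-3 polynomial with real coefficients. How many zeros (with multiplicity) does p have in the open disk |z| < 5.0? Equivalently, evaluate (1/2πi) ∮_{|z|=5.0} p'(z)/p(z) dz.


The zeros of p are: 4, 4, -4.
Their magnitudes are: 4, 4, 4.
Zeros with |z| < R = 5.0: 4, 4, -4.
Count = 3.
By the argument principle, (1/2πi) ∮_{|z|=R} p'(z)/p(z) dz equals exactly this count.

Number of zeros inside |z| < 5.0: 3.


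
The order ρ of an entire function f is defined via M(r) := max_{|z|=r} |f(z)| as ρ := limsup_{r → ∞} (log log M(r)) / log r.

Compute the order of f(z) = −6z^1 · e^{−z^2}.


M(r) = max_{|z|=r} |-6|·|z|^1·|e^{−z^2}| = 6·r^1 · e^{1r^2} (the factors attain their maxima compatibly on |z|=r). Then log M(r) = log 6 + 1·log r + 1r^2, dominated by the last term, so log log M(r) ~ 2·log r. The polynomial factor -6z^1 contributes only a log r term and does not affect the order. ρ = 2.
Therefore ρ = 2.

Order ρ = 2.


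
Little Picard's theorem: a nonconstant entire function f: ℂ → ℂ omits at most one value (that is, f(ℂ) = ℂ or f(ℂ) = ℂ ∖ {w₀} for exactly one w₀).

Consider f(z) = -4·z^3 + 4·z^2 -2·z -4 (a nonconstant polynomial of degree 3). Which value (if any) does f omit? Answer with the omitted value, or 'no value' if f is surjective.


Little Picard bounds the complement of f(ℂ) to at most one point.
For every w ∈ ℂ, the equation p(z) − w = 0 is a nonconstant polynomial in z and hence has at least one root by the fundamental theorem of algebra. So p is surjective onto ℂ, omitting no value.

Omitted value: no value.


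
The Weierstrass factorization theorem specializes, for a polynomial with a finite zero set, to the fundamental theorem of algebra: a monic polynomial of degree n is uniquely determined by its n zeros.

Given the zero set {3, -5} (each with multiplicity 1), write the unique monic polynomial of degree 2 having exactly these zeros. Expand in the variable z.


The polynomial is p(z) = ∏_{α ∈ S} (z − α), where S = {3, -5}.
Expanding the product yields: p(z) = z^2 + 2·z -15.
The resulting polynomial has degree 2 and real coefficients as required.

p(z) = z^2 + 2·z -15.


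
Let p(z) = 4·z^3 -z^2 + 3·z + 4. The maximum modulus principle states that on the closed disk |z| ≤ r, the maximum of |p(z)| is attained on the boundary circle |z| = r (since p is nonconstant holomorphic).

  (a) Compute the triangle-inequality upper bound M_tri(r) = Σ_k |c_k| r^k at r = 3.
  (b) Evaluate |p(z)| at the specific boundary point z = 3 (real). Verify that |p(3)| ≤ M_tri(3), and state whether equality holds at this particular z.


Coefficients: c_0 = 4, c_1 = 3, c_2 = -1, c_3 = 4. Radius r = 3.
Part (a). Triangle bound: M_tri(r) = Σ_k |c_k| r^k
  = |4|·3^0 + |3|·3^1 + |-1|·3^2 + |4|·3^3
  = 4 + 9 + 9 + 108 = 130.
This bounds M(r) := max_{|z|=r} |p(z)| from above; equality holds iff all terms c_k z^k can be made to align in phase at a single z on |z|=r.
Part (b). At z = 3 (real, on the circle |z| = r):
  p(3) = (4)·3^0 + (3)·3^1 + (-1)·3^2 + (4)·3^3 = 112.
  |p(3)| = 112.
Check: |p(3)| = 112 ≤ 130 = M_tri(3). ✓ Equality does not hold at z = 3 (the coefficients have mixed signs, so the terms do not all align in phase there).

M_tri(3) = 130; |p(3)| = 112; equality at z=3: no.


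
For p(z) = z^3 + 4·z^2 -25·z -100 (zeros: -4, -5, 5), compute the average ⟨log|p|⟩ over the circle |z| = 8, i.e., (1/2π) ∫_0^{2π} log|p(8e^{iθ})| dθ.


Zeros: -5, -4, 5; r = 8.
Inside |z| < r: -5, -4, 5. Outside (|z| ≥ r): ∅.
p(0) = -100, so log|p(0)| = log(100) = 4.6052.
Apply Jensen: I(r) = log|p(0)| + Σ_k log(r/|z_k|), summed over zeros inside |z| < r.
  log(r/|z_k|) for z_k = -4: log(8/4) = 0.6931
  log(r/|z_k|) for z_k = -5: log(8/5) = 0.4700
  log(r/|z_k|) for z_k = 5: log(8/5) = 0.4700
Sum over inside zeros: 1.6332.
I(r) = log|p(0)| + (inside sum) = 4.6052 + 1.6332 = 6.2383.
Closed form (all zeros inside, monic): I(r) = n·log(r) = 3·log(8) = 6.2383. ✓

I(r) ≈ 6.2383.


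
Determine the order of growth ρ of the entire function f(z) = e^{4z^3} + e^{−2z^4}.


Each summand is entire of order 3 and 4 respectively (as in the single-exponential case). The order of a sum is at most the max of the orders, so ρ ≤ 4. For the lower bound: on |z|=r choose arg z so that -2z^4 is real positive; then |e^{-2z^4}| = e^{2r^4} while |e^{4z^3}| ≤ e^{4r^3} = o(e^{2r^4}). So |f| ≥ e^{2r^4}(1 − o(1)) and ρ ≥ 4. Hence ρ = max(3, 4) = 4.
Therefore ρ = 4.

Order ρ = 4.


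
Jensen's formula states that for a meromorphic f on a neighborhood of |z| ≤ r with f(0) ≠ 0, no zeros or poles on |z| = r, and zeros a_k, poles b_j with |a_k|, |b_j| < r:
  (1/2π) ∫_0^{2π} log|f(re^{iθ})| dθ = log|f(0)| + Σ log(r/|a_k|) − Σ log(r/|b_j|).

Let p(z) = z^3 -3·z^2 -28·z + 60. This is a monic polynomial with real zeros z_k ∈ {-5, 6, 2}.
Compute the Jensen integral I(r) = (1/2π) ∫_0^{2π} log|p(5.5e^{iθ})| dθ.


Zeros: -5, 2, 6; r = 5.5.
Inside |z| < r: -5, 2. Outside (|z| ≥ r): 6.
p(0) = 60, so log|p(0)| = log(60) = 4.0943.
Apply Jensen: I(r) = log|p(0)| + Σ_k log(r/|z_k|), summed over zeros inside |z| < r.
  log(r/|z_k|) for z_k = -5: log(5.5/5) = 0.0953
  log(r/|z_k|) for z_k = 2: log(5.5/2) = 1.0116
  Outside zeros (6) contribute nothing to the Jensen sum.
Sum over inside zeros: 1.1069.
I(r) = log|p(0)| + (inside sum) = 4.0943 + 1.1069 = 5.2013.
Note: since some zeros are outside |z| ≤ r, the simplified n·log(r) form does NOT apply — only the inside zeros contribute.

I(r) ≈ 5.2013.


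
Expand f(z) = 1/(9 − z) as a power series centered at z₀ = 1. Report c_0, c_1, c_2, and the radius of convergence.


Let w = z − z₀, so z = z₀ + w.
Then 9 − z = 9 − (z₀ + w) = (9 − z₀) − w = 8 − w.
f(z) = 1/(8 − w) = (1/(8)) · 1/(1 − w/(8)) = Σ_{n≥0} w^n / (8)^(n+1).
So c_n = 1/(8)^(n+1):
  c_0 = 1/(8)^1 = 1/8.
  c_1 = 1/(8)^2 = 1/64.
  c_2 = 1/(8)^3 = 1/512.
The series is valid for |w/d| < 1, i.e. |z − z₀| < |d|.
Radius of convergence: R = |9 − z₀| = |8| = 8 (distance from z₀ to the singularity z = 9).

c_0 = 1/8, c_1 = 1/64, c_2 = 1/512; R = 8.


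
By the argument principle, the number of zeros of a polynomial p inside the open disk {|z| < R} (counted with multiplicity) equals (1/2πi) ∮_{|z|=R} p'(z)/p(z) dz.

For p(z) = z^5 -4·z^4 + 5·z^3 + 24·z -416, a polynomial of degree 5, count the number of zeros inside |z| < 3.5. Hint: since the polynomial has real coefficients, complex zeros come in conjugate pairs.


The zeros of p are: 4, (-2 + 2i), (-2 - 2i), (2 + 3i), (2 - 3i).
Their magnitudes are: 4, 2.828, 2.828, 3.606, 3.606.
Zeros with |z| < R = 3.5: (-2 + 2i), (-2 - 2i).
Count = 2.
By the argument principle, (1/2πi) ∮_{|z|=R} p'(z)/p(z) dz equals exactly this count.

Number of zeros inside |z| < 3.5: 2.


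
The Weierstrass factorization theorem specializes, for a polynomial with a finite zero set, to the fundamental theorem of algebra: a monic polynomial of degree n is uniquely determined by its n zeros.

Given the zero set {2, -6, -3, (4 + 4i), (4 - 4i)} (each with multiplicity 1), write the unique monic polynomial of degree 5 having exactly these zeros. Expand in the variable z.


The polynomial is p(z) = ∏_{α ∈ S} (z − α), where S = {2, -6, -3, (4 + 4i), (4 - 4i)}.
Expanding the product yields: p(z) = z^5 -z^4 -24·z^3 + 188·z^2 + 288·z -1152.
Note conjugate pairs combine to real quadratics: (z − (4+4i))(z − (4−4i)) = z² − 8z + 32.
The resulting polynomial has degree 5 and real coefficients as required.

p(z) = z^5 -z^4 -24·z^3 + 188·z^2 + 288·z -1152.


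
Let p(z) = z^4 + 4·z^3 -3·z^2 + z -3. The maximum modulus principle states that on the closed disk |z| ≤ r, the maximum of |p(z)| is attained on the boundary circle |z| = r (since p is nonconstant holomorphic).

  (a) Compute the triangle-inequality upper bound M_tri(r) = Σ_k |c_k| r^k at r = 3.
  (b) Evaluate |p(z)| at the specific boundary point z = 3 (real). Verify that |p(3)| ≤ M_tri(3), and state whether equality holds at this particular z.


Coefficients: c_0 = -3, c_1 = 1, c_2 = -3, c_3 = 4, c_4 = 1. Radius r = 3.
Part (a). Triangle bound: M_tri(r) = Σ_k |c_k| r^k
  = |-3|·3^0 + |1|·3^1 + |-3|·3^2 + |4|·3^3 + |1|·3^4
  = 3 + 3 + 27 + 108 + 81 = 222.
This bounds M(r) := max_{|z|=r} |p(z)| from above; equality holds iff all terms c_k z^k can be made to align in phase at a single z on |z|=r.
Part (b). At z = 3 (real, on the circle |z| = r):
  p(3) = (-3)·3^0 + (1)·3^1 + (-3)·3^2 + (4)·3^3 + (1)·3^4 = 162.
  |p(3)| = 162.
Check: |p(3)| = 162 ≤ 222 = M_tri(3). ✓ Equality does not hold at z = 3 (the coefficients have mixed signs, so the terms do not all align in phase there).

M_tri(3) = 222; |p(3)| = 162; equality at z=3: no.


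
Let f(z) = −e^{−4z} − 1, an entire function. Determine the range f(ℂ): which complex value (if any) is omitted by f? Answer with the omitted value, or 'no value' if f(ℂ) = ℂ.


Little Picard bounds the complement of f(ℂ) to at most one point.
e^{−4z} is never zero on ℂ, so -1·e^{−4z} takes every value in ℂ ∖ {0}. Adding -1 shifts the range to ℂ ∖ {-1}. Thus f omits exactly the value -1.

Omitted value: -1.


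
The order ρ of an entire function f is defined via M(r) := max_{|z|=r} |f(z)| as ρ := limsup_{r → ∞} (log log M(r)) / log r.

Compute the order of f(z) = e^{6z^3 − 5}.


|e^{6z^3 − 5}| = e^{Re(6·z^3) + -5} ≤ e^{6|z|^3 + -5} = e^{6r^3 + -5} on |z| = r, so ρ ≤ 3. Choosing z on |z|=r so that 6·z^3 is real positive (always possible by picking arg z appropriately) gives |f(z)| = e^{6r^3 + -5}, matching the bound. The additive constant -5 does not affect log log M(r) ~ 3·log r. Hence ρ = 3.
Therefore ρ = 3.

Order ρ = 3.


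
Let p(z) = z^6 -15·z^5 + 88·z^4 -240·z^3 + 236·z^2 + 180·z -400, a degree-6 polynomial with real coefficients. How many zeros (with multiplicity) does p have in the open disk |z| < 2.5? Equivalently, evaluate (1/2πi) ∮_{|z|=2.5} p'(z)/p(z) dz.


The zeros of p are: (3 + 1i), (3 - 1i), (3 + 1i), (3 - 1i), 4, -1.
Their magnitudes are: 3.162, 3.162, 3.162, 3.162, 4, 1.
Zeros with |z| < R = 2.5: -1.
Count = 1.
By the argument principle, (1/2πi) ∮_{|z|=R} p'(z)/p(z) dz equals exactly this count.

Number of zeros inside |z| < 2.5: 1.


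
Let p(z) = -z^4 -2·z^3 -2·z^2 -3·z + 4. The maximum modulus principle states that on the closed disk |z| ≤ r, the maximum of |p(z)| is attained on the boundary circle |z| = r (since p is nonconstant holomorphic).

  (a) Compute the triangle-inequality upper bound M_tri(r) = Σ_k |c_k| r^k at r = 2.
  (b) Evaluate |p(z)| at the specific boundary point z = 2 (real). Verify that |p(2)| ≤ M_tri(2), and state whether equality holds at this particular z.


Coefficients: c_0 = 4, c_1 = -3, c_2 = -2, c_3 = -2, c_4 = -1. Radius r = 2.
Part (a). Triangle bound: M_tri(r) = Σ_k |c_k| r^k
  = |4|·2^0 + |-3|·2^1 + |-2|·2^2 + |-2|·2^3 + |-1|·2^4
  = 4 + 6 + 8 + 16 + 16 = 50.
This bounds M(r) := max_{|z|=r} |p(z)| from above; equality holds iff all terms c_k z^k can be made to align in phase at a single z on |z|=r.
Part (b). At z = 2 (real, on the circle |z| = r):
  p(2) = (4)·2^0 + (-3)·2^1 + (-2)·2^2 + (-2)·2^3 + (-1)·2^4 = -42.
  |p(2)| = 42.
Check: |p(2)| = 42 ≤ 50 = M_tri(2). ✓ Equality does not hold at z = 2 (the coefficients have mixed signs, so the terms do not all align in phase there).

M_tri(2) = 50; |p(2)| = 42; equality at z=2: no.


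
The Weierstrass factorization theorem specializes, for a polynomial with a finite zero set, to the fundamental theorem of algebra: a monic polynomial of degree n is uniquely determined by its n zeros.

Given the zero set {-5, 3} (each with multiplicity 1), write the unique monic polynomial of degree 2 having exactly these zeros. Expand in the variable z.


The polynomial is p(z) = ∏_{α ∈ S} (z − α), where S = {-5, 3}.
Expanding the product yields: p(z) = z^2 + 2·z -15.
The resulting polynomial has degree 2 and real coefficients as required.

p(z) = z^2 + 2·z -15.


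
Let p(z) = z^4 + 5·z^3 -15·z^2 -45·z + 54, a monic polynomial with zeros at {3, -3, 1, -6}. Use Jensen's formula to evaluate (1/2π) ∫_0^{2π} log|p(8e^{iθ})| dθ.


Zeros: -6, -3, 1, 3; r = 8.
Inside |z| < r: -6, -3, 1, 3. Outside (|z| ≥ r): ∅.
p(0) = 54, so log|p(0)| = log(54) = 3.9890.
Apply Jensen: I(r) = log|p(0)| + Σ_k log(r/|z_k|), summed over zeros inside |z| < r.
  log(r/|z_k|) for z_k = 3: log(8/3) = 0.9808
  log(r/|z_k|) for z_k = -3: log(8/3) = 0.9808
  log(r/|z_k|) for z_k = 1: log(8/1) = 2.0794
  log(r/|z_k|) for z_k = -6: log(8/6) = 0.2877
Sum over inside zeros: 4.3288.
I(r) = log|p(0)| + (inside sum) = 3.9890 + 4.3288 = 8.3178.
Closed form (all zeros inside, monic): I(r) = n·log(r) = 4·log(8) = 8.3178. ✓

I(r) ≈ 8.3178.


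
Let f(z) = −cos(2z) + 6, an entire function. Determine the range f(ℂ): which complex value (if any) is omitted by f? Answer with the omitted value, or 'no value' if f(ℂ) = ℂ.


Little Picard bounds the complement of f(ℂ) to at most one point.
cos is entire and surjective onto ℂ: for every w ∈ ℂ, cos(ζ) = w has a solution ζ ∈ ℂ (e.g., via the complex inverse arccos). With ζ = 2z this gives z = ζ/(2). Then -1·cos(2z) takes every value in -1·ℂ = ℂ, and adding 6 is a bijection of ℂ. So f is surjective and omits no value. (Note: only on the real line is cos bounded by [−1, 1].)

Omitted value: no value.


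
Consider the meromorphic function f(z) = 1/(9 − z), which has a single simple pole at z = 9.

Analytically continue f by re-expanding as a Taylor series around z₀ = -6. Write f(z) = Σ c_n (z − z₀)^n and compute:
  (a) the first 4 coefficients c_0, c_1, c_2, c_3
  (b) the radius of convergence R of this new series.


Let w = z − z₀, so z = z₀ + w.
Then 9 − z = 9 − (z₀ + w) = (9 − z₀) − w = 15 − w.
f(z) = 1/(15 − w) = (1/(15)) · 1/(1 − w/(15)) = Σ_{n≥0} w^n / (15)^(n+1).
So c_n = 1/(15)^(n+1):
  c_0 = 1/(15)^1 = 1/15.
  c_1 = 1/(15)^2 = 1/225.
  c_2 = 1/(15)^3 = 1/3375.
  c_3 = 1/(15)^4 = 1/50625.
The series is valid for |w/d| < 1, i.e. |z − z₀| < |d|.
Radius of convergence: R = |9 − z₀| = |15| = 15 (distance from z₀ to the singularity z = 9).

c_0 = 1/15, c_1 = 1/225, c_2 = 1/3375, c_3 = 1/50625; R = 15.


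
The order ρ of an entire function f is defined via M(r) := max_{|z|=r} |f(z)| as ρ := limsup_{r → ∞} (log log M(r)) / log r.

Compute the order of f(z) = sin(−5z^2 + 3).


Write sin(w) = (e^{iw} ± e^{−iw})/(2 or 2i), so |sin(w)| ≤ e^{|w|}. With w = −5z^2 + 3, |w| ≤ 5r^2 + 3 on |z|=r, giving M(r) ≤ e^{5r^2 + 3} and ρ ≤ 2. For the lower bound, choose z on |z|=r with -5z^2 purely imaginary of modulus 5r^2; then |sin(−5z^2 + 3)| grows like e^{5r^2}/2, so ρ ≥ 2. Hence ρ = 2.
Therefore ρ = 2.

Order ρ = 2.


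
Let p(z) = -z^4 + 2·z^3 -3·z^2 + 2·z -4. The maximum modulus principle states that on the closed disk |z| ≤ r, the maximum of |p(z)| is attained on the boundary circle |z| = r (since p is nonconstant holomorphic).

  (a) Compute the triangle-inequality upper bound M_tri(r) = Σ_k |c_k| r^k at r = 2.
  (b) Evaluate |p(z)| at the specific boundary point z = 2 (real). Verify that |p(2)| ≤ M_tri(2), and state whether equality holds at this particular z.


Coefficients: c_0 = -4, c_1 = 2, c_2 = -3, c_3 = 2, c_4 = -1. Radius r = 2.
Part (a). Triangle bound: M_tri(r) = Σ_k |c_k| r^k
  = |-4|·2^0 + |2|·2^1 + |-3|·2^2 + |2|·2^3 + |-1|·2^4
  = 4 + 4 + 12 + 16 + 16 = 52.
This bounds M(r) := max_{|z|=r} |p(z)| from above; equality holds iff all terms c_k z^k can be made to align in phase at a single z on |z|=r.
Part (b). At z = 2 (real, on the circle |z| = r):
  p(2) = (-4)·2^0 + (2)·2^1 + (-3)·2^2 + (2)·2^3 + (-1)·2^4 = -12.
  |p(2)| = 12.
Check: |p(2)| = 12 ≤ 52 = M_tri(2). ✓ Equality does not hold at z = 2 (the coefficients have mixed signs, so the terms do not all align in phase there).

M_tri(2) = 52; |p(2)| = 12; equality at z=2: no.


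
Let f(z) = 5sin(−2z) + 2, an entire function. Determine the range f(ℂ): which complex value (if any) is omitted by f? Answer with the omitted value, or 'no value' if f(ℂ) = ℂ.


Little Picard bounds the complement of f(ℂ) to at most one point.
sin is entire and surjective onto ℂ: for every w ∈ ℂ, sin(ζ) = w has a solution ζ ∈ ℂ (e.g., via the complex inverse arcsin). With ζ = −2z this gives z = ζ/(-2). Then 5·sin(−2z) takes every value in 5·ℂ = ℂ, and adding 2 is a bijection of ℂ. So f is surjective and omits no value. (Note: only on the real line is sin bounded by [−1, 1].)

Omitted value: no value.


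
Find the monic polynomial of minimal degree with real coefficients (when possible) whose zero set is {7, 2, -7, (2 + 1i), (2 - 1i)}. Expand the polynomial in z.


The polynomial is p(z) = ∏_{α ∈ S} (z − α), where S = {7, 2, -7, (2 + 1i), (2 - 1i)}.
Expanding the product yields: p(z) = z^5 -6·z^4 -36·z^3 + 284·z^2 -637·z + 490.
Note conjugate pairs combine to real quadratics: (z − (2+1i))(z − (2−1i)) = z² − 4z + 5.
The resulting polynomial has degree 5 and real coefficients as required.

p(z) = z^5 -6·z^4 -36·z^3 + 284·z^2 -637·z + 490.


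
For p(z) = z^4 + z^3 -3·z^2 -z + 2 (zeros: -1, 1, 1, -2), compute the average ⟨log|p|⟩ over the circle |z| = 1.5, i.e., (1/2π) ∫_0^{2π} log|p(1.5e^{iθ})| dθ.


Zeros: -2, -1, 1, 1; r = 1.5.
Inside |z| < r: -1, 1, 1. Outside (|z| ≥ r): -2.
p(0) = 2, so log|p(0)| = log(2) = 0.6931.
Apply Jensen: I(r) = log|p(0)| + Σ_k log(r/|z_k|), summed over zeros inside |z| < r.
  log(r/|z_k|) for z_k = -1: log(1.5/1) = 0.4055
  log(r/|z_k|) for z_k = 1: log(1.5/1) = 0.4055
  log(r/|z_k|) for z_k = 1: log(1.5/1) = 0.4055
  Outside zeros (-2) contribute nothing to the Jensen sum.
Sum over inside zeros: 1.2164.
I(r) = log|p(0)| + (inside sum) = 0.6931 + 1.2164 = 1.9095.
Note: since some zeros are outside |z| ≤ r, the simplified n·log(r) form does NOT apply — only the inside zeros contribute.

I(r) ≈ 1.9095.


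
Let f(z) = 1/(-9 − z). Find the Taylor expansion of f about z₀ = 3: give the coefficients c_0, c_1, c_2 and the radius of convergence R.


Let w = z − z₀, so z = z₀ + w.
Then -9 − z = -9 − (z₀ + w) = (-9 − z₀) − w = -12 − w.
f(z) = 1/(-12 − w) = (1/(-12)) · 1/(1 − w/(-12)) = Σ_{n≥0} w^n / (-12)^(n+1).
So c_n = 1/(-12)^(n+1):
  c_0 = 1/(-12)^1 = -1/12.
  c_1 = 1/(-12)^2 = 1/144.
  c_2 = 1/(-12)^3 = -1/1728.
The series is valid for |w/d| < 1, i.e. |z − z₀| < |d|.
Radius of convergence: R = |-9 − z₀| = |-12| = 12 (distance from z₀ to the singularity z = -9).

c_0 = -1/12, c_1 = 1/144, c_2 = -1/1728; R = 12.


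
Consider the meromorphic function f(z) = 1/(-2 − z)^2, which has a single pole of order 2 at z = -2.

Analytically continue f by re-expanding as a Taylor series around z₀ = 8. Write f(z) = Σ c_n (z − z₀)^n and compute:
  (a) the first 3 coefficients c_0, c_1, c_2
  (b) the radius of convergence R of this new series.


Let w = z − z₀, so z = z₀ + w.
Then -2 − z = -2 − (z₀ + w) = (-2 − z₀) − w = -10 − w.
f(z) = 1/(-10 − w)^2 = (1/(-10)^2) · (1 − w/(-10))^{−2}.
By the binomial series (1−u)^{−2} = Σ_{n≥0} C(n+1, 1) u^n for |u|<1, with u = w/(-10):
  c_n = C(n+1, 1) / (-10)^(n+2).
  c_0 = 1/(-10)^2 = 1/100.
  c_1 = 2/(-10)^3 = -1/500.
  c_2 = 3/(-10)^4 = 3/10000.
The series is valid for |w/d| < 1, i.e. |z − z₀| < |d|.
Radius of convergence: R = |-2 − z₀| = |-10| = 10 (distance from z₀ to the singularity z = -2).

c_0 = 1/100, c_1 = -1/500, c_2 = 3/10000; R = 10.


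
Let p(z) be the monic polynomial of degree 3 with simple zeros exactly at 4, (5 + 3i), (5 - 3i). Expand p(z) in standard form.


The polynomial is p(z) = ∏_{α ∈ S} (z − α), where S = {4, (5 + 3i), (5 - 3i)}.
Expanding the product yields: p(z) = z^3 -14·z^2 + 74·z -136.
Note conjugate pairs combine to real quadratics: (z − (5+3i))(z − (5−3i)) = z² − 10z + 34.
The resulting polynomial has degree 3 and real coefficients as required.

p(z) = z^3 -14·z^2 + 74·z -136.


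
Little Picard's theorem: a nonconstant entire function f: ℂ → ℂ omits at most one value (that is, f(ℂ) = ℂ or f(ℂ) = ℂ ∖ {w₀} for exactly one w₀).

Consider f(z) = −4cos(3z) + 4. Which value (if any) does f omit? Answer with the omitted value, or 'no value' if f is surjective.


Little Picard bounds the complement of f(ℂ) to at most one point.
cos is entire and surjective onto ℂ: for every w ∈ ℂ, cos(ζ) = w has a solution ζ ∈ ℂ (e.g., via the complex inverse arccos). With ζ = 3z this gives z = ζ/(3). Then -4·cos(3z) takes every value in -4·ℂ = ℂ, and adding 4 is a bijection of ℂ. So f is surjective and omits no value. (Note: only on the real line is cos bounded by [−1, 1].)

Omitted value: no value.


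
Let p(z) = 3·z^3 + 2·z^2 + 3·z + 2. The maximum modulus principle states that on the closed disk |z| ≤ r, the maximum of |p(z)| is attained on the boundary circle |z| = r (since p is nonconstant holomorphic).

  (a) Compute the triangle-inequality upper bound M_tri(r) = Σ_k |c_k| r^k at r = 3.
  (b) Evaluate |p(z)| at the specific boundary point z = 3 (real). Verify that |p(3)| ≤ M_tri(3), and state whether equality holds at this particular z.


Coefficients: c_0 = 2, c_1 = 3, c_2 = 2, c_3 = 3. Radius r = 3.
Part (a). Triangle bound: M_tri(r) = Σ_k |c_k| r^k
  = |2|·3^0 + |3|·3^1 + |2|·3^2 + |3|·3^3
  = 2 + 9 + 18 + 81 = 110.
This bounds M(r) := max_{|z|=r} |p(z)| from above; equality holds iff all terms c_k z^k can be made to align in phase at a single z on |z|=r.
Part (b). At z = 3 (real, on the circle |z| = r):
  p(3) = (2)·3^0 + (3)·3^1 + (2)·3^2 + (3)·3^3 = 110.
  |p(3)| = 110.
Since all nonzero coefficients share the same sign, |p(3)| = 110 = M_tri(3); the triangle bound is attained at z = 3, so in fact M(r) = 110.

M_tri(3) = 110; |p(3)| = 110; equality at z=3: yes.


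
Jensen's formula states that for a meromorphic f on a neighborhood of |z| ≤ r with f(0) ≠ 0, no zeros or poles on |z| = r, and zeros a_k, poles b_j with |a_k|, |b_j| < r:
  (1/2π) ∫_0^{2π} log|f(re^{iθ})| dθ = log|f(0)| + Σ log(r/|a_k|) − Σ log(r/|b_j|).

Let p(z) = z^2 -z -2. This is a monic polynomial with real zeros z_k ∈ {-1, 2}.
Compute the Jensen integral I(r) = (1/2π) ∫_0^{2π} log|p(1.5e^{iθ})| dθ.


Zeros: -1, 2; r = 1.5.
Inside |z| < r: -1. Outside (|z| ≥ r): 2.
p(0) = -2, so log|p(0)| = log(2) = 0.6931.
Apply Jensen: I(r) = log|p(0)| + Σ_k log(r/|z_k|), summed over zeros inside |z| < r.
  log(r/|z_k|) for z_k = -1: log(1.5/1) = 0.4055
  Outside zeros (2) contribute nothing to the Jensen sum.
Sum over inside zeros: 0.4055.
I(r) = log|p(0)| + (inside sum) = 0.6931 + 0.4055 = 1.0986.
Note: since some zeros are outside |z| ≤ r, the simplified n·log(r) form does NOT apply — only the inside zeros contribute.

I(r) ≈ 1.0986.


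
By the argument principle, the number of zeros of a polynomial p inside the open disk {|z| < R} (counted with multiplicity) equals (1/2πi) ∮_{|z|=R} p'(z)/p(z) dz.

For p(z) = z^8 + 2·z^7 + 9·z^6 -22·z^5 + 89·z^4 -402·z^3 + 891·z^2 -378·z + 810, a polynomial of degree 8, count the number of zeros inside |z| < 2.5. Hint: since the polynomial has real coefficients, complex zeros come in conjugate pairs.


The zeros of p are: (0 + 1i), (0 - 1i), (0 + 3i), (0 - 3i), (-3 + 3i), (-3 - 3i), (2 + 1i), (2 - 1i).
Their magnitudes are: 1, 1, 3, 3, 4.243, 4.243, 2.236, 2.236.
Zeros with |z| < R = 2.5: (0 + 1i), (0 - 1i), (2 + 1i), (2 - 1i).
Count = 4.
By the argument principle, (1/2πi) ∮_{|z|=R} p'(z)/p(z) dz equals exactly this count.

Number of zeros inside |z| < 2.5: 4.


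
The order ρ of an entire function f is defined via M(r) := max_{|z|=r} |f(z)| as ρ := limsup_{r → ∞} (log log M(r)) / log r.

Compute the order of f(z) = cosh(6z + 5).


cosh(w) is a linear combination of e^{iw} and e^{−iw} (or e^w, e^{−w} in the hyperbolic case), so |cosh(w)| ≤ e^{|w|}. With w = 6z + 5, |w| ≤ 6|z| + 5 = 6r + 5 on |z| = r, giving M(r) ≤ e^{6r + 5}, so ρ ≤ 1. On a suitable ray (z = it for sin/cos; z = t for sinh/cosh, t real → ∞), |cosh(6z + 5)| grows like e^{6|t|}/2, so ρ ≥ 1. Hence ρ = 1.
Therefore ρ = 1.

Order ρ = 1.


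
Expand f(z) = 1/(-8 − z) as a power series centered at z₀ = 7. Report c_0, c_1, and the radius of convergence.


Let w = z − z₀, so z = z₀ + w.
Then -8 − z = -8 − (z₀ + w) = (-8 − z₀) − w = -15 − w.
f(z) = 1/(-15 − w) = (1/(-15)) · 1/(1 − w/(-15)) = Σ_{n≥0} w^n / (-15)^(n+1).
So c_n = 1/(-15)^(n+1):
  c_0 = 1/(-15)^1 = -1/15.
  c_1 = 1/(-15)^2 = 1/225.
The series is valid for |w/d| < 1, i.e. |z − z₀| < |d|.
Radius of convergence: R = |-8 − z₀| = |-15| = 15 (distance from z₀ to the singularity z = -8).

c_0 = -1/15, c_1 = 1/225; R = 15.


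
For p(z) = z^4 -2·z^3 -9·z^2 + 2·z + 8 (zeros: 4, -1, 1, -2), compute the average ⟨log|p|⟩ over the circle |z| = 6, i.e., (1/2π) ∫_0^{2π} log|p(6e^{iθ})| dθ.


Zeros: -2, -1, 1, 4; r = 6.
Inside |z| < r: -2, -1, 1, 4. Outside (|z| ≥ r): ∅.
p(0) = 8, so log|p(0)| = log(8) = 2.0794.
Apply Jensen: I(r) = log|p(0)| + Σ_k log(r/|z_k|), summed over zeros inside |z| < r.
  log(r/|z_k|) for z_k = 4: log(6/4) = 0.4055
  log(r/|z_k|) for z_k = -1: log(6/1) = 1.7918
  log(r/|z_k|) for z_k = 1: log(6/1) = 1.7918
  log(r/|z_k|) for z_k = -2: log(6/2) = 1.0986
Sum over inside zeros: 5.0876.
I(r) = log|p(0)| + (inside sum) = 2.0794 + 5.0876 = 7.1670.
Closed form (all zeros inside, monic): I(r) = n·log(r) = 4·log(6) = 7.1670. ✓

I(r) ≈ 7.1670.


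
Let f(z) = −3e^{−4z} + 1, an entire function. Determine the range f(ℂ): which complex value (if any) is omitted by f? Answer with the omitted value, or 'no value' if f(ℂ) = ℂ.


Little Picard bounds the complement of f(ℂ) to at most one point.
e^{−4z} is never zero on ℂ, so -3·e^{−4z} takes every value in ℂ ∖ {0}. Adding 1 shifts the range to ℂ ∖ {1}. Thus f omits exactly the value 1.

Omitted value: 1.


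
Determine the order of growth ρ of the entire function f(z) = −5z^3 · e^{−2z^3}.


M(r) = max_{|z|=r} |-5|·|z|^3·|e^{−2z^3}| = 5·r^3 · e^{2r^3} (the factors attain their maxima compatibly on |z|=r). Then log M(r) = log 5 + 3·log r + 2r^3, dominated by the last term, so log log M(r) ~ 3·log r. The polynomial factor -5z^3 contributes only a log r term and does not affect the order. ρ = 3.
Therefore ρ = 3.

Order ρ = 3.


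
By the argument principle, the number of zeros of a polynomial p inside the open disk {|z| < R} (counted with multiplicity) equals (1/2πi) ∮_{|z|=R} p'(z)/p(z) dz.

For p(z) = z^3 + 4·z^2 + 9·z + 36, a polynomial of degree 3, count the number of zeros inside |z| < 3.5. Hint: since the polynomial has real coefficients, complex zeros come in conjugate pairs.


The zeros of p are: (0 + 3i), (0 - 3i), -4.
Their magnitudes are: 3, 3, 4.
Zeros with |z| < R = 3.5: (0 + 3i), (0 - 3i).
Count = 2.
By the argument principle, (1/2πi) ∮_{|z|=R} p'(z)/p(z) dz equals exactly this count.

Number of zeros inside |z| < 3.5: 2.


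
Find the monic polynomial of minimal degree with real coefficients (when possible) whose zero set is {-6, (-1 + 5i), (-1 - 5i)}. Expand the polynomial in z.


The polynomial is p(z) = ∏_{α ∈ S} (z − α), where S = {-6, (-1 + 5i), (-1 - 5i)}.
Expanding the product yields: p(z) = z^3 + 8·z^2 + 38·z + 156.
Note conjugate pairs combine to real quadratics: (z − (-1+5i))(z − (-1−5i)) = z² + 2z + 26.
The resulting polynomial has degree 3 and real coefficients as required.

p(z) = z^3 + 8·z^2 + 38·z + 156.


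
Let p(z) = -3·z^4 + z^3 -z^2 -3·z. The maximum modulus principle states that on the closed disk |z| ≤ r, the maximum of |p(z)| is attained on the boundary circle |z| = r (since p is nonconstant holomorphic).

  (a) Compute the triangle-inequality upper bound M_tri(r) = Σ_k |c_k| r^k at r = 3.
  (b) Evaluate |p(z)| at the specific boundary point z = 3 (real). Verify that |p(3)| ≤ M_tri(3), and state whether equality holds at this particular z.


Coefficients: c_0 = 0, c_1 = -3, c_2 = -1, c_3 = 1, c_4 = -3. Radius r = 3.
Part (a). Triangle bound: M_tri(r) = Σ_k |c_k| r^k
  = |0|·3^0 + |-3|·3^1 + |-1|·3^2 + |1|·3^3 + |-3|·3^4
  = 0 + 9 + 9 + 27 + 243 = 288.
This bounds M(r) := max_{|z|=r} |p(z)| from above; equality holds iff all terms c_k z^k can be made to align in phase at a single z on |z|=r.
Part (b). At z = 3 (real, on the circle |z| = r):
  p(3) = (0)·3^0 + (-3)·3^1 + (-1)·3^2 + (1)·3^3 + (-3)·3^4 = -234.
  |p(3)| = 234.
Check: |p(3)| = 234 ≤ 288 = M_tri(3). ✓ Equality does not hold at z = 3 (the coefficients have mixed signs, so the terms do not all align in phase there).

M_tri(3) = 288; |p(3)| = 234; equality at z=3: no.


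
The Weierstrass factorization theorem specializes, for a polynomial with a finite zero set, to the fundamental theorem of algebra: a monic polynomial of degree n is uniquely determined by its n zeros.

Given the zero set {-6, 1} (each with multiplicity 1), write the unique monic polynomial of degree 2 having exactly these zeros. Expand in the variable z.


The polynomial is p(z) = ∏_{α ∈ S} (z − α), where S = {-6, 1}.
Expanding the product yields: p(z) = z^2 + 5·z -6.
The resulting polynomial has degree 2 and real coefficients as required.

p(z) = z^2 + 5·z -6.


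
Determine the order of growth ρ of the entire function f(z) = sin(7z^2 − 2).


Write sin(w) = (e^{iw} ± e^{−iw})/(2 or 2i), so |sin(w)| ≤ e^{|w|}. With w = 7z^2 − 2, |w| ≤ 7r^2 + 2 on |z|=r, giving M(r) ≤ e^{7r^2 + 2} and ρ ≤ 2. For the lower bound, choose z on |z|=r with 7z^2 purely imaginary of modulus 7r^2; then |sin(7z^2 − 2)| grows like e^{7r^2}/2, so ρ ≥ 2. Hence ρ = 2.
Therefore ρ = 2.

Order ρ = 2.


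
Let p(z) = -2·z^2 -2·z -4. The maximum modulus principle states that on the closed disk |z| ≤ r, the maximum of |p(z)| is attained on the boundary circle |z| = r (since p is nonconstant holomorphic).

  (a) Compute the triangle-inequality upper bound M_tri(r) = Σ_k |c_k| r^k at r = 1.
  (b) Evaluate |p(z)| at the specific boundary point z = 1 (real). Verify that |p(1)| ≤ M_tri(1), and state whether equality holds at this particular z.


Coefficients: c_0 = -4, c_1 = -2, c_2 = -2. Radius r = 1.
Part (a). Triangle bound: M_tri(r) = Σ_k |c_k| r^k
  = |-4|·1^0 + |-2|·1^1 + |-2|·1^2
  = 4 + 2 + 2 = 8.
This bounds M(r) := max_{|z|=r} |p(z)| from above; equality holds iff all terms c_k z^k can be made to align in phase at a single z on |z|=r.
Part (b). At z = 1 (real, on the circle |z| = r):
  p(1) = (-4)·1^0 + (-2)·1^1 + (-2)·1^2 = -8.
  |p(1)| = 8.
Since all nonzero coefficients share the same sign, |p(1)| = 8 = M_tri(1); the triangle bound is attained at z = 1, so in fact M(r) = 8.

M_tri(1) = 8; |p(1)| = 8; equality at z=1: yes.


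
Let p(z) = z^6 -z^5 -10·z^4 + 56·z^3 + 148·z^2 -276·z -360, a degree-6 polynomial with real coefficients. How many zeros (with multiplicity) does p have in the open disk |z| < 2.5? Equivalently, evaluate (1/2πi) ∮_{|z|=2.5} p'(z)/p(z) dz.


The zeros of p are: -1, 2, (-3 + 1i), (-3 - 1i), (3 + 3i), (3 - 3i).
Their magnitudes are: 1, 2, 3.162, 3.162, 4.243, 4.243.
Zeros with |z| < R = 2.5: -1, 2.
Count = 2.
By the argument principle, (1/2πi) ∮_{|z|=R} p'(z)/p(z) dz equals exactly this count.

Number of zeros inside |z| < 2.5: 2.


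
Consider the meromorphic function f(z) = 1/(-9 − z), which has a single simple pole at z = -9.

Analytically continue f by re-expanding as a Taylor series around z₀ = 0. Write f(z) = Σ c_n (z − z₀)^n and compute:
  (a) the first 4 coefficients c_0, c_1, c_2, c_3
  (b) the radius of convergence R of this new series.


Let w = z − z₀, so z = z₀ + w.
Then -9 − z = -9 − (z₀ + w) = (-9 − z₀) − w = -9 − w.
f(z) = 1/(-9 − w) = (1/(-9)) · 1/(1 − w/(-9)) = Σ_{n≥0} w^n / (-9)^(n+1).
So c_n = 1/(-9)^(n+1):
  c_0 = 1/(-9)^1 = -1/9.
  c_1 = 1/(-9)^2 = 1/81.
  c_2 = 1/(-9)^3 = -1/729.
  c_3 = 1/(-9)^4 = 1/6561.
The series is valid for |w/d| < 1, i.e. |z − z₀| < |d|.
Radius of convergence: R = |-9 − z₀| = |-9| = 9 (distance from z₀ to the singularity z = -9).

c_0 = -1/9, c_1 = 1/81, c_2 = -1/729, c_3 = 1/6561; R = 9.


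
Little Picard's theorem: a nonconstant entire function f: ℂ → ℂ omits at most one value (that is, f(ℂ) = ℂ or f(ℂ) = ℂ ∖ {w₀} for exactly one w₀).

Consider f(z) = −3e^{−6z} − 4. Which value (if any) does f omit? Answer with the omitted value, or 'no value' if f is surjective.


Little Picard bounds the complement of f(ℂ) to at most one point.
e^{−6z} is never zero on ℂ, so -3·e^{−6z} takes every value in ℂ ∖ {0}. Adding -4 shifts the range to ℂ ∖ {-4}. Thus f omits exactly the value -4.

Omitted value: -4.


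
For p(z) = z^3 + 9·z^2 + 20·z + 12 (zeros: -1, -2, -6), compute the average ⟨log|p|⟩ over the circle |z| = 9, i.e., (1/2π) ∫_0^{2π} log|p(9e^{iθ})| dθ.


Zeros: -6, -2, -1; r = 9.
Inside |z| < r: -6, -2, -1. Outside (|z| ≥ r): ∅.
p(0) = 12, so log|p(0)| = log(12) = 2.4849.
Apply Jensen: I(r) = log|p(0)| + Σ_k log(r/|z_k|), summed over zeros inside |z| < r.
  log(r/|z_k|) for z_k = -1: log(9/1) = 2.1972
  log(r/|z_k|) for z_k = -2: log(9/2) = 1.5041
  log(r/|z_k|) for z_k = -6: log(9/6) = 0.4055
Sum over inside zeros: 4.1068.
I(r) = log|p(0)| + (inside sum) = 2.4849 + 4.1068 = 6.5917.
Closed form (all zeros inside, monic): I(r) = n·log(r) = 3·log(9) = 6.5917. ✓

I(r) ≈ 6.5917.


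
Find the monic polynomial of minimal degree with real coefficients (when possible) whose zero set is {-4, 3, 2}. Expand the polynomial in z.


The polynomial is p(z) = ∏_{α ∈ S} (z − α), where S = {-4, 3, 2}.
Expanding the product yields: p(z) = z^3 -z^2 -14·z + 24.
The resulting polynomial has degree 3 and real coefficients as required.

p(z) = z^3 -z^2 -14·z + 24.


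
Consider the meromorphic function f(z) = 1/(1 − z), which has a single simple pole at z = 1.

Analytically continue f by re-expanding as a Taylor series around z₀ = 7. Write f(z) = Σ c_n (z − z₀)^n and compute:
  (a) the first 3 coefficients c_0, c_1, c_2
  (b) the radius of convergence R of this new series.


Let w = z − z₀, so z = z₀ + w.
Then 1 − z = 1 − (z₀ + w) = (1 − z₀) − w = -6 − w.
f(z) = 1/(-6 − w) = (1/(-6)) · 1/(1 − w/(-6)) = Σ_{n≥0} w^n / (-6)^(n+1).
So c_n = 1/(-6)^(n+1):
  c_0 = 1/(-6)^1 = -1/6.
  c_1 = 1/(-6)^2 = 1/36.
  c_2 = 1/(-6)^3 = -1/216.
The series is valid for |w/d| < 1, i.e. |z − z₀| < |d|.
Radius of convergence: R = |1 − z₀| = |-6| = 6 (distance from z₀ to the singularity z = 1).

c_0 = -1/6, c_1 = 1/36, c_2 = -1/216; R = 6.


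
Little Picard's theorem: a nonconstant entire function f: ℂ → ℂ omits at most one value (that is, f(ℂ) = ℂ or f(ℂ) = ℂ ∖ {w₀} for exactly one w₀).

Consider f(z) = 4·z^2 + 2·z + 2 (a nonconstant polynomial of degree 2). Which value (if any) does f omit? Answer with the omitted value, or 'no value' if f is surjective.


Little Picard bounds the complement of f(ℂ) to at most one point.
For every w ∈ ℂ, the equation p(z) − w = 0 is a nonconstant polynomial in z and hence has at least one root by the fundamental theorem of algebra. So p is surjective onto ℂ, omitting no value.

Omitted value: no value.
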